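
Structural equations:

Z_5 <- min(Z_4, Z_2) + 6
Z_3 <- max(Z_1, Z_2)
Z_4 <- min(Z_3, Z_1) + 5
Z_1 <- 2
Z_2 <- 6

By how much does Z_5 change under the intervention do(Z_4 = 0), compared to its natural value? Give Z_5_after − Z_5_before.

Intervening sets Z_4 = 0 and removes its equation (Z_4 <- min(Z_3, Z_1) + 5).
Z_5 = min(Z_4, Z_2) + 6  [with Z_4=0, Z_2=6]  = 6
Without intervention: Z_3 = max(Z_1, Z_2)  [with Z_1=2, Z_2=6]  = 6; Z_4 = min(Z_3, Z_1) + 5  [with Z_3=6, Z_1=2]  = 7; Z_5 = min(Z_4, Z_2) + 6  [with Z_4=7, Z_2=6]  = 12.
Change = 6 − 12 = -6.

-6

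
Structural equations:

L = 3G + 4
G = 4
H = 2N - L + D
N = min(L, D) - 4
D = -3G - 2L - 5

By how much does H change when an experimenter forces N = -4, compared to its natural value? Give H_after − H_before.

Intervening sets N = -4 and removes its equation (N = min(L, D) - 4).
L = 3G + 4  [with G=4]  = 16
D = -3G - 2L - 5  [with G=4, L=16]  = -49
H = 2N - L + D  [with N=-4, L=16, D=-49]  = -73
Without intervention: L = 3G + 4  [with G=4]  = 16; D = -3G - 2L - 5  [with G=4, L=16]  = -49; N = min(L, D) - 4  [with L=16, D=-49]  = -53; H = 2N - L + D  [with N=-53, L=16, D=-49]  = -171.
Change = -73 − (-171) = 98.

98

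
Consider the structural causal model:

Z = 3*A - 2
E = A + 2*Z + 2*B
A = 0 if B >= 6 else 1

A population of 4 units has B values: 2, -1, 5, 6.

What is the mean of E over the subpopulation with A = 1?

E[E|A=1] averages over only the 3 units with A=1 (B = 2, -1, 5): E = 7, 1, 13, mean 7.

7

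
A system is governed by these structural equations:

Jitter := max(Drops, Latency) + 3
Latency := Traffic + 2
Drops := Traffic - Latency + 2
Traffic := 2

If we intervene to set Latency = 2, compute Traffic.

2

Under do(Latency=2), the mechanism Latency := Traffic + 2 is discarded; Latency is fixed at 2.
Traffic is not downstream of the intervention, so its value is determined by the original equations.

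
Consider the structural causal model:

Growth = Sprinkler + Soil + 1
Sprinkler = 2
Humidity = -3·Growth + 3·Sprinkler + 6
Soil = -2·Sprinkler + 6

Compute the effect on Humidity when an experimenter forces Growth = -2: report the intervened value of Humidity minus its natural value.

21

The intervention breaks the incoming arrows to Growth: Growth = Sprinkler + Soil + 1 no longer applies, and Growth = -2.
Humidity = -3·Growth + 3·Sprinkler + 6  [with Growth=-2, Sprinkler=2]  = 18
Without intervention: Soil = -2·Sprinkler + 6  [with Sprinkler=2]  = 2; Growth = Sprinkler + Soil + 1  [with Sprinkler=2, Soil=2]  = 5; Humidity = -3·Growth + 3·Sprinkler + 6  [with Growth=5, Sprinkler=2]  = -3.
Change = 18 − (-3) = 21.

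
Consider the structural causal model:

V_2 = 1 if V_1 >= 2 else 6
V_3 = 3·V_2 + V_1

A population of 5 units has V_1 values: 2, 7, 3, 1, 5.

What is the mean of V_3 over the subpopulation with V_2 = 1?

7.25

Observing V_2=1 restricts to units where V_2's equation naturally yields 1: V_1 ∈ {2, 7, 3, 5}. In that subpopulation V_3 = 5, 10, 6, 8, mean 7.25.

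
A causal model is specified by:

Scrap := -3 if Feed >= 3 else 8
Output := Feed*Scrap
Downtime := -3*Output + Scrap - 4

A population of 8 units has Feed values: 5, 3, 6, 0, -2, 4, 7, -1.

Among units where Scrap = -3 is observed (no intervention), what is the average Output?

Conditioning on Scrap=-3 selects the 5 unit(s) with Feed ∈ {5, 3, 6, 4, 7}. Their Output values: -15, -9, -18, -12, -21. Mean = -15.

-15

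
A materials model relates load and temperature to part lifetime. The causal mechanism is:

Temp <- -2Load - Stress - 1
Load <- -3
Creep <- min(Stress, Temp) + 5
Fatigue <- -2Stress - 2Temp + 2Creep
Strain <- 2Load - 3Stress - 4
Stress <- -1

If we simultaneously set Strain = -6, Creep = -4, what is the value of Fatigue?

-18

Setting Strain = -6, Creep = -4 by intervention discards those variables' equations.
Temp = -2Load - Stress - 1  [with Load=-3, Stress=-1]  = 6
Fatigue = -2Stress - 2Temp + 2Creep  [with Stress=-1, Temp=6, Creep=-4]  = -18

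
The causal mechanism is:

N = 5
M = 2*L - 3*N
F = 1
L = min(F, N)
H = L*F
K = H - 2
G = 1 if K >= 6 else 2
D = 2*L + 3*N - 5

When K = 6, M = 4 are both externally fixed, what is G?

1

Setting K = 6, M = 4 by intervention discards those variables' equations.
G = 1 if K >= 6 else 2  [with K=6]  = 1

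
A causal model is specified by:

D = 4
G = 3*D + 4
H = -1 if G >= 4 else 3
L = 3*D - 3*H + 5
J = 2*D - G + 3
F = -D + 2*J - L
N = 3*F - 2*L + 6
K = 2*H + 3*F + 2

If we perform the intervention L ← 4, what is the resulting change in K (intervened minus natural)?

do(L=4) replaces the equation L = 3*D - 3*H + 5 with the constant L = 4.
G = 3*D + 4  [with D=4]  = 16
H = -1 if G >= 4 else 3  [with G=16]  = -1
J = 2*D - G + 3  [with D=4, G=16]  = -5
F = -D + 2*J - L  [with D=4, J=-5, L=4]  = -18
K = 2*H + 3*F + 2  [with H=-1, F=-18]  = -54
Without intervention: G = 3*D + 4  [with D=4]  = 16; H = -1 if G >= 4 else 3  [with G=16]  = -1; L = 3*D - 3*H + 5  [with D=4, H=-1]  = 20; J = 2*D - G + 3  [with D=4, G=16]  = -5; F = -D + 2*J - L  [with D=4, J=-5, L=20]  = -34; K = 2*H + 3*F + 2  [with H=-1, F=-34]  = -102.
Change = -54 − (-102) = 48.

48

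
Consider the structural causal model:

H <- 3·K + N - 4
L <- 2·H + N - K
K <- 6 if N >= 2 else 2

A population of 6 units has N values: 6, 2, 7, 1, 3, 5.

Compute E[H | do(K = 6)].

do(K=6) breaks K's dependence on N. With K=6 fixed, H across the units is 20, 16, 21, 15, 17, 19, mean 18.

18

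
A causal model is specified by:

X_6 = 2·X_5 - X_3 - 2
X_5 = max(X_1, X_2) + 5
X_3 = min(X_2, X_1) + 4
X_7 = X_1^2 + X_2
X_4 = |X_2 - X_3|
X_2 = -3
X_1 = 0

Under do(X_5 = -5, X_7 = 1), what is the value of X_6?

Under do(X_5 = -5, X_7 = 1), each intervened variable's structural equation is replaced by its fixed value.
X_3 = min(X_2, X_1) + 4  [with X_2=-3, X_1=0]  = 1
X_6 = 2·X_5 - X_3 - 2  [with X_5=-5, X_3=1]  = -13

-13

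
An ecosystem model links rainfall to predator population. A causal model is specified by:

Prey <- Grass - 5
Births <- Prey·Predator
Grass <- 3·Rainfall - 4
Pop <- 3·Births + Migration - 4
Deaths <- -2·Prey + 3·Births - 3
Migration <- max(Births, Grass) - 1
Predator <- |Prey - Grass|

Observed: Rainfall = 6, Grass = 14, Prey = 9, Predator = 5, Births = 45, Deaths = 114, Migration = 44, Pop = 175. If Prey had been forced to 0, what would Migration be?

13

The intervention breaks the incoming arrows to Prey: Prey <- Grass - 5 no longer applies, and Prey = 0.
Grass = 3·Rainfall - 4  [with Rainfall=6]  = 14
Predator = |Prey - Grass|  [with Prey=0, Grass=14]  = 14
Births = Prey·Predator  [with Prey=0, Predator=14]  = 0
Migration = max(Births, Grass) - 1  [with Births=0, Grass=14]  = 13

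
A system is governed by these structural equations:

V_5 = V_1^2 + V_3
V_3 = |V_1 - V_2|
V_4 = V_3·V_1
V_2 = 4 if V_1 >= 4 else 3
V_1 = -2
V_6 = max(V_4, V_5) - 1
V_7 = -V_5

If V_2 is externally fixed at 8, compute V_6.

Under do(V_2=8), the mechanism V_2 = 4 if V_1 >= 4 else 3 is discarded; V_2 is fixed at 8.
V_3 = |V_1 - V_2|  [with V_1=-2, V_2=8]  = 10
V_4 = V_3·V_1  [with V_3=10, V_1=-2]  = -20
V_5 = V_1^2 + V_3  [with V_1=-2, V_3=10]  = 14
V_6 = max(V_4, V_5) - 1  [with V_4=-20, V_5=14]  = 13

13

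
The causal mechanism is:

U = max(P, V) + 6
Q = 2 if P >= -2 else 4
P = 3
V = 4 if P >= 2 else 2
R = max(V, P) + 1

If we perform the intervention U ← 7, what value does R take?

5

Intervening sets U = 7 and removes its equation (U = max(P, V) + 6).
No directed path runs from U to R, so R keeps its natural value.
V = 4 if P >= 2 else 2  [with P=3]  = 4
R = max(V, P) + 1  [with V=4, P=3]  = 5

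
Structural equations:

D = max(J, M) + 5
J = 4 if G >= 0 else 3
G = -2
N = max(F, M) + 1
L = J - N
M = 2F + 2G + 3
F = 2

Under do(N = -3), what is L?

Under do(N=-3), the mechanism N = max(F, M) + 1 is discarded; N is fixed at -3.
J = 4 if G >= 0 else 3  [with G=-2]  = 3
L = J - N  [with J=3, N=-3]  = 6

6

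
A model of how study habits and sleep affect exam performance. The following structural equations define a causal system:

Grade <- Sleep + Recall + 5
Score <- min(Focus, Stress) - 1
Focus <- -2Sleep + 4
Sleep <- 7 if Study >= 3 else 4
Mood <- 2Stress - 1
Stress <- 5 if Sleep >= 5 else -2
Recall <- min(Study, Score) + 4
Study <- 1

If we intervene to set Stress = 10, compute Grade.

8

The intervention breaks the incoming arrows to Stress: Stress <- 5 if Sleep >= 5 else -2 no longer applies, and Stress = 10.
Sleep = 7 if Study >= 3 else 4  [with Study=1]  = 4
Focus = -2Sleep + 4  [with Sleep=4]  = -4
Score = min(Focus, Stress) - 1  [with Focus=-4, Stress=10]  = -5
Recall = min(Study, Score) + 4  [with Study=1, Score=-5]  = -1
Grade = Sleep + Recall + 5  [with Sleep=4, Recall=-1]  = 8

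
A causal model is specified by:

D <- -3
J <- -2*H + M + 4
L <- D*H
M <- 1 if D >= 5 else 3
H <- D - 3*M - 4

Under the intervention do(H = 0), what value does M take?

Under do(H=0), the mechanism H <- D - 3*M - 4 is discarded; H is fixed at 0.
Since M is not a descendant of the intervened variable, it is unaffected.
M = 1 if D >= 5 else 3  [with D=-3]  = 3

3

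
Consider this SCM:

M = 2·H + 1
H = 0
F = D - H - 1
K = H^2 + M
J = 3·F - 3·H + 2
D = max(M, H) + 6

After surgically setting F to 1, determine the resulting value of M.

Under do(F=1), the mechanism F = D - H - 1 is discarded; F is fixed at 1.
No directed path runs from F to M, so M keeps its natural value.
M = 2·H + 1  [with H=0]  = 1

1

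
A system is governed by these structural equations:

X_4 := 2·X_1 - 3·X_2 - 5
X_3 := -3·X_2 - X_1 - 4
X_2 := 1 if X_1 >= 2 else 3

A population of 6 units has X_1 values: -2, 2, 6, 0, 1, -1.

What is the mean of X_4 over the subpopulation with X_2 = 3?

-15

Conditioning on X_2=3 selects the 4 unit(s) with X_1 ∈ {-2, 0, 1, -1}. Their X_4 values: -18, -14, -12, -16. Mean = -15.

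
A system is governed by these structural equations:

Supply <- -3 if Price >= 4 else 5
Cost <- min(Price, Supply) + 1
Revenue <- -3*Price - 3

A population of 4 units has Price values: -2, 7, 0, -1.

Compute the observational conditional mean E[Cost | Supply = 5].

0

Conditioning on Supply=5 selects the 3 unit(s) with Price ∈ {-2, 0, -1}. Their Cost values: -1, 1, 0. Mean = 0.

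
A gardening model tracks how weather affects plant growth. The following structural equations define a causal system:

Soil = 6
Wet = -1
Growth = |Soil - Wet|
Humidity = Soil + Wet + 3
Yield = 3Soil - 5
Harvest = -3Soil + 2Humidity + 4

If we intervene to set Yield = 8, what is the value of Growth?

do(Yield=8) replaces the equation Yield = 3Soil - 5 with the constant Yield = 8.
Growth is not downstream of the intervention, so its value is determined by the original equations.
Growth = |Soil - Wet|  [with Soil=6, Wet=-1]  = 7

7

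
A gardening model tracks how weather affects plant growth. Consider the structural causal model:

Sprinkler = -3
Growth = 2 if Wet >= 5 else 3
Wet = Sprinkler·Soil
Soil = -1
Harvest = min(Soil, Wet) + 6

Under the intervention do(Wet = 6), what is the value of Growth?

The intervention breaks the incoming arrows to Wet: Wet = Sprinkler·Soil no longer applies, and Wet = 6.
Growth = 2 if Wet >= 5 else 3  [with Wet=6]  = 2

2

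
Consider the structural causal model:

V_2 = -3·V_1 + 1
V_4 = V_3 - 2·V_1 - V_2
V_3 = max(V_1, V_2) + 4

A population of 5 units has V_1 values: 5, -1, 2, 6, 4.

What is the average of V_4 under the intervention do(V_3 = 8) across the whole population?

Every unit gets V_3=8 under the intervention. V_4 values become 12, 6, 9, 13, 11; E[V_4|do(V_3=8)] = 10.2.

10.2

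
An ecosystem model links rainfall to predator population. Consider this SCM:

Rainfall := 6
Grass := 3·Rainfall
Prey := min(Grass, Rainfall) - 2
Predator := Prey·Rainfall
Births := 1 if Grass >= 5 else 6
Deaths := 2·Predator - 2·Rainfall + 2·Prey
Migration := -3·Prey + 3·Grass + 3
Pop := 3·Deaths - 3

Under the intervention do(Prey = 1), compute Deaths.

The intervention breaks the incoming arrows to Prey: Prey := min(Grass, Rainfall) - 2 no longer applies, and Prey = 1.
Predator = Prey·Rainfall  [with Prey=1, Rainfall=6]  = 6
Deaths = 2·Predator - 2·Rainfall + 2·Prey  [with Predator=6, Rainfall=6, Prey=1]  = 2

2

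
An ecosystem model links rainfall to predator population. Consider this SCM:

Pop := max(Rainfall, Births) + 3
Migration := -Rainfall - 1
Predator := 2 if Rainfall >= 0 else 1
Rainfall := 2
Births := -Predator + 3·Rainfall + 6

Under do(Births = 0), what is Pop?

do(Births=0) replaces the equation Births := -Predator + 3·Rainfall + 6 with the constant Births = 0.
Pop = max(Rainfall, Births) + 3  [with Rainfall=2, Births=0]  = 5

5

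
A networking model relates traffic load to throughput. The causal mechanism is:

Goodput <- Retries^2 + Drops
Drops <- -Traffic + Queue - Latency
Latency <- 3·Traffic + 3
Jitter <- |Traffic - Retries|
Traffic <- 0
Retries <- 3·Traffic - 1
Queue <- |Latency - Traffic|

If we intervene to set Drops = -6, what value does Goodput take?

-5

The intervention breaks the incoming arrows to Drops: Drops <- -Traffic + Queue - Latency no longer applies, and Drops = -6.
Retries = 3·Traffic - 1  [with Traffic=0]  = -1
Goodput = Retries^2 + Drops  [with Retries=-1, Drops=-6]  = -5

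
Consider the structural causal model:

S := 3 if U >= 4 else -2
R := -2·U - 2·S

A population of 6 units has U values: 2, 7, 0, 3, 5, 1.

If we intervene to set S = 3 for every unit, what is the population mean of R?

Under do(S=3), S's equation is replaced by S=3 for every unit. Per-unit R: -10, -20, -6, -12, -16, -8. Mean = -12.

-12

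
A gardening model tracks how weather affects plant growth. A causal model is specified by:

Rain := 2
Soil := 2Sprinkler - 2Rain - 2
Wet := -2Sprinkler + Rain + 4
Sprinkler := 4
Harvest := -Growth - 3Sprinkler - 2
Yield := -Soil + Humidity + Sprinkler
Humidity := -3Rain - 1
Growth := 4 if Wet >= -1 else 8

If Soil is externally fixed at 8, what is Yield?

The intervention breaks the incoming arrows to Soil: Soil := 2Sprinkler - 2Rain - 2 no longer applies, and Soil = 8.
Humidity = -3Rain - 1  [with Rain=2]  = -7
Yield = -Soil + Humidity + Sprinkler  [with Soil=8, Humidity=-7, Sprinkler=4]  = -11

-11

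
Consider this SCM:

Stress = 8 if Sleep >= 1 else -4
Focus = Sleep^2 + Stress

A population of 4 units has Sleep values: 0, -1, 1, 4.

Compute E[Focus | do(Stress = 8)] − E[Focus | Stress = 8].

Under do(Stress=8), Stress's equation is replaced by Stress=8 for every unit. Per-unit Focus: 8, 9, 9, 24. Mean = 12.5.
Conditioning on Stress=8 selects the 2 unit(s) with Sleep ∈ {1, 4}. Their Focus values: 9, 24. Mean = 16.5.
Difference = 12.5 − 16.5 = -4.

-4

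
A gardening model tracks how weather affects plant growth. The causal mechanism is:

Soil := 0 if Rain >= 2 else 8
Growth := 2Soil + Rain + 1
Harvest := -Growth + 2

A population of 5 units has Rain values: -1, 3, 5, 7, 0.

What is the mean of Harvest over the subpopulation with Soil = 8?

Observing Soil=8 restricts to units where Soil's equation naturally yields 8: Rain ∈ {-1, 0}. In that subpopulation Harvest = -14, -15, mean -14.5.

-14.5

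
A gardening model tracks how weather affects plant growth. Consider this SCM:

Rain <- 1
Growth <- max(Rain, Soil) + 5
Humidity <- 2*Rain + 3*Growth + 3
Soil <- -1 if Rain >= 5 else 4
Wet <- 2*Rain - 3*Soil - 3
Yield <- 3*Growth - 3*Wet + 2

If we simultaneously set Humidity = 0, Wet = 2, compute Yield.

The joint intervention fixes Humidity = 0, Wet = 2, removing each variable's own equation.
Soil = -1 if Rain >= 5 else 4  [with Rain=1]  = 4
Growth = max(Rain, Soil) + 5  [with Rain=1, Soil=4]  = 9
Yield = 3*Growth - 3*Wet + 2  [with Growth=9, Wet=2]  = 23

23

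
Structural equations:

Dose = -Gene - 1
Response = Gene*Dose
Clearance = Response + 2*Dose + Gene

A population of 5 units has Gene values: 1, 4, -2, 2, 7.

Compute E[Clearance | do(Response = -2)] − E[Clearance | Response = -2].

-2.9

The intervention sets Response=-2 in all 5 units regardless of Gene. Recomputing Clearance per unit gives -5, -8, -2, -6, -11; average -6.4.
Observing Response=-2 restricts to units where Response's equation naturally yields -2: Gene ∈ {1, -2}. In that subpopulation Clearance = -5, -2, mean -3.5.
Difference = -6.4 − (-3.5) = -2.9.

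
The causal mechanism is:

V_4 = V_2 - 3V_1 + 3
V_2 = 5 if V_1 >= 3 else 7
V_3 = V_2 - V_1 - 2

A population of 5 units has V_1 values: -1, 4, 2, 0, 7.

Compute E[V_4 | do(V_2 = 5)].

Under do(V_2=5), V_2's equation is replaced by V_2=5 for every unit. Per-unit V_4: 11, -4, 2, 8, -13. Mean = 0.8.

0.8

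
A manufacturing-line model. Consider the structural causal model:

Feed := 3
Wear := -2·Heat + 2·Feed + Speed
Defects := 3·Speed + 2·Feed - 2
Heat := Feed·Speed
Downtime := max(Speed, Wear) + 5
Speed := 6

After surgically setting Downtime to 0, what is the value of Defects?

do(Downtime=0) replaces the equation Downtime := max(Speed, Wear) + 5 with the constant Downtime = 0.
Since Defects is not a descendant of the intervened variable, it is unaffected.
Defects = 3·Speed + 2·Feed - 2  [with Speed=6, Feed=3]  = 22

22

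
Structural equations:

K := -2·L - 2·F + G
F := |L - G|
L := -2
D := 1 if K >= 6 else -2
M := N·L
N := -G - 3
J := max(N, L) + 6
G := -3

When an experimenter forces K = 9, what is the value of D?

1

The intervention breaks the incoming arrows to K: K := -2·L - 2·F + G no longer applies, and K = 9.
D = 1 if K >= 6 else -2  [with K=9]  = 1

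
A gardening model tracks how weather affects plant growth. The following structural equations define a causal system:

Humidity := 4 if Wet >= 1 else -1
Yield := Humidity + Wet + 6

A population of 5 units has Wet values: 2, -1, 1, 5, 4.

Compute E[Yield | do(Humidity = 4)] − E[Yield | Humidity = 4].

-0.8

Every unit gets Humidity=4 under the intervention. Yield values become 12, 9, 11, 15, 14; E[Yield|do(Humidity=4)] = 12.2.
Observing Humidity=4 restricts to units where Humidity's equation naturally yields 4: Wet ∈ {2, 1, 5, 4}. In that subpopulation Yield = 12, 11, 15, 14, mean 13.
Difference = 12.2 − 13 = -0.8.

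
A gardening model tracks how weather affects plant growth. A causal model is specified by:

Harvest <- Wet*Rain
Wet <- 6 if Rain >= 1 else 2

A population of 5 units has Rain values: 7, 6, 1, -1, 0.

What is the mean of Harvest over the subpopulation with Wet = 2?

-1

E[Harvest|Wet=2] averages over only the 2 units with Wet=2 (Rain = -1, 0): Harvest = -2, 0, mean -1.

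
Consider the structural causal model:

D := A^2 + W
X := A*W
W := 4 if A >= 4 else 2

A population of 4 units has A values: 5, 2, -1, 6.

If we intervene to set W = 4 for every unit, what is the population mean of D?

20.5

Every unit gets W=4 under the intervention. D values become 29, 8, 5, 40; E[D|do(W=4)] = 20.5.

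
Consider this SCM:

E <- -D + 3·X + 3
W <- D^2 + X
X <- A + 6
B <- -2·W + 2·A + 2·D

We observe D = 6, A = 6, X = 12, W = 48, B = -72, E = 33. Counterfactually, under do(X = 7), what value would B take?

-62

do(X=7) replaces the equation X <- A + 6 with the constant X = 7.
W = D^2 + X  [with D=6, X=7]  = 43
B = -2·W + 2·A + 2·D  [with W=43, A=6, D=6]  = -62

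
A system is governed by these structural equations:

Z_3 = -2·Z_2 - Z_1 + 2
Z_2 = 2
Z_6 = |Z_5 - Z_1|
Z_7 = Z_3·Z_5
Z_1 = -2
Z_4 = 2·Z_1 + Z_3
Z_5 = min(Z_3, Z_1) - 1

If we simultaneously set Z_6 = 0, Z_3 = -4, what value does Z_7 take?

Under do(Z_6 = 0, Z_3 = -4), each intervened variable's structural equation is replaced by its fixed value.
Z_5 = min(Z_3, Z_1) - 1  [with Z_3=-4, Z_1=-2]  = -5
Z_7 = Z_3·Z_5  [with Z_3=-4, Z_5=-5]  = 20

20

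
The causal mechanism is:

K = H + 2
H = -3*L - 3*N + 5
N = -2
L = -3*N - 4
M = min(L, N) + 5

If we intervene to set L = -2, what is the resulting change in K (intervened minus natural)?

12

Under do(L=-2), the mechanism L = -3*N - 4 is discarded; L is fixed at -2.
H = -3*L - 3*N + 5  [with L=-2, N=-2]  = 17
K = H + 2  [with H=17]  = 19
Without intervention: L = -3*N - 4  [with N=-2]  = 2; H = -3*L - 3*N + 5  [with L=2, N=-2]  = 5; K = H + 2  [with H=5]  = 7.
Change = 19 − 7 = 12.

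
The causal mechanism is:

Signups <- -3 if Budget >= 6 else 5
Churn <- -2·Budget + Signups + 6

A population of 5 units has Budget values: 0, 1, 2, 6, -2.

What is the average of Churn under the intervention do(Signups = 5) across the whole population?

8.2

The intervention sets Signups=5 in all 5 units regardless of Budget. Recomputing Churn per unit gives 11, 9, 7, -1, 15; average 8.2.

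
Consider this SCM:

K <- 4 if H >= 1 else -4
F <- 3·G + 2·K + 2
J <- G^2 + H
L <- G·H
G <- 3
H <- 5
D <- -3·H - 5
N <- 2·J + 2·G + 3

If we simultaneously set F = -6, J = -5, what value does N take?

-1

Under do(F = -6, J = -5), each intervened variable's structural equation is replaced by its fixed value.
N = 2·J + 2·G + 3  [with J=-5, G=3]  = -1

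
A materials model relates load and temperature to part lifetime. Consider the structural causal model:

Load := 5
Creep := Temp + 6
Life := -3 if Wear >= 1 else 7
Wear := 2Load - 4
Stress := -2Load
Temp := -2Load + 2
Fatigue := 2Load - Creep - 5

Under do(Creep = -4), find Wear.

6

Intervening sets Creep = -4 and removes its equation (Creep := Temp + 6).
No directed path runs from Creep to Wear, so Wear keeps its natural value.
Wear = 2Load - 4  [with Load=5]  = 6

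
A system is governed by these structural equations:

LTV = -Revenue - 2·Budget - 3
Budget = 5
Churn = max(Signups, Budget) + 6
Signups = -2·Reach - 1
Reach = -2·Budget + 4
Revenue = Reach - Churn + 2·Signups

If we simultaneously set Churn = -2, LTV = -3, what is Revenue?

Setting Churn = -2, LTV = -3 by intervention discards those variables' equations.
Reach = -2·Budget + 4  [with Budget=5]  = -6
Signups = -2·Reach - 1  [with Reach=-6]  = 11
Revenue = Reach - Churn + 2·Signups  [with Reach=-6, Churn=-2, Signups=11]  = 18

18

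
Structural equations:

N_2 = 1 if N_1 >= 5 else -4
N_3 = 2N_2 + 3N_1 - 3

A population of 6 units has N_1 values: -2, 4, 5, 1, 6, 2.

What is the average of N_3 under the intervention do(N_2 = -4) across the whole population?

Every unit gets N_2=-4 under the intervention. N_3 values become -17, 1, 4, -8, 7, -5; E[N_3|do(N_2=-4)] = -3.

-3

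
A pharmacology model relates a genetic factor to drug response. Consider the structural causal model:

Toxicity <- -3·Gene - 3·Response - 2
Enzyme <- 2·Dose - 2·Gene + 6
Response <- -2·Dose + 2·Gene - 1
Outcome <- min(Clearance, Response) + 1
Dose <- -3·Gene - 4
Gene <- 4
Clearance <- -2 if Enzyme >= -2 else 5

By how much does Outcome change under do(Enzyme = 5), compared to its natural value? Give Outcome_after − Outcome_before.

-7

The intervention breaks the incoming arrows to Enzyme: Enzyme <- 2·Dose - 2·Gene + 6 no longer applies, and Enzyme = 5.
Dose = -3·Gene - 4  [with Gene=4]  = -16
Response = -2·Dose + 2·Gene - 1  [with Dose=-16, Gene=4]  = 39
Clearance = -2 if Enzyme >= -2 else 5  [with Enzyme=5]  = -2
Outcome = min(Clearance, Response) + 1  [with Clearance=-2, Response=39]  = -1
Without intervention: Dose = -3·Gene - 4  [with Gene=4]  = -16; Enzyme = 2·Dose - 2·Gene + 6  [with Dose=-16, Gene=4]  = -34; Response = -2·Dose + 2·Gene - 1  [with Dose=-16, Gene=4]  = 39; Clearance = -2 if Enzyme >= -2 else 5  [with Enzyme=-34]  = 5; Outcome = min(Clearance, Response) + 1  [with Clearance=5, Response=39]  = 6.
Change = -1 − 6 = -7.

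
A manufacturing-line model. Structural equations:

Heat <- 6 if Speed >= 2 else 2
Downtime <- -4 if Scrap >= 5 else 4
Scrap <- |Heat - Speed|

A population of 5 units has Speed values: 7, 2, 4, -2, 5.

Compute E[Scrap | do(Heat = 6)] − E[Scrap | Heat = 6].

The intervention sets Heat=6 in all 5 units regardless of Speed. Recomputing Scrap per unit gives 1, 4, 2, 8, 1; average 3.2.
Conditioning on Heat=6 selects the 4 unit(s) with Speed ∈ {7, 2, 4, 5}. Their Scrap values: 1, 4, 2, 1. Mean = 2.
Difference = 3.2 − 2 = 1.2.

1.2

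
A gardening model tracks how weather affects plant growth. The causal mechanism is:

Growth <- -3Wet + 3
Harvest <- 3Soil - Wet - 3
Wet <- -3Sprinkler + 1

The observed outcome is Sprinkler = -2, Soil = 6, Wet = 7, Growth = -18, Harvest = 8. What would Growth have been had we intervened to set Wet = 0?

3

The intervention breaks the incoming arrows to Wet: Wet <- -3Sprinkler + 1 no longer applies, and Wet = 0.
Growth = -3Wet + 3  [with Wet=0]  = 3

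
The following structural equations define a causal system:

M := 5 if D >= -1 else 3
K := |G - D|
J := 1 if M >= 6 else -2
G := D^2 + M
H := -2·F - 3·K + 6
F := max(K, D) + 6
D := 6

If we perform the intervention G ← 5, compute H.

The intervention breaks the incoming arrows to G: G := D^2 + M no longer applies, and G = 5.
K = |G - D|  [with G=5, D=6]  = 1
F = max(K, D) + 6  [with K=1, D=6]  = 12
H = -2·F - 3·K + 6  [with F=12, K=1]  = -21

-21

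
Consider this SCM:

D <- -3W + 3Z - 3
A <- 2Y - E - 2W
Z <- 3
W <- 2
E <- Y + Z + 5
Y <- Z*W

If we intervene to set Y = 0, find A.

The intervention breaks the incoming arrows to Y: Y <- Z*W no longer applies, and Y = 0.
E = Y + Z + 5  [with Y=0, Z=3]  = 8
A = 2Y - E - 2W  [with Y=0, E=8, W=2]  = -12

-12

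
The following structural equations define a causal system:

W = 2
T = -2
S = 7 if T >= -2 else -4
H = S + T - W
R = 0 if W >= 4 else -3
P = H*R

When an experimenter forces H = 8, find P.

-24

Under do(H=8), the mechanism H = S + T - W is discarded; H is fixed at 8.
R = 0 if W >= 4 else -3  [with W=2]  = -3
P = H*R  [with H=8, R=-3]  = -24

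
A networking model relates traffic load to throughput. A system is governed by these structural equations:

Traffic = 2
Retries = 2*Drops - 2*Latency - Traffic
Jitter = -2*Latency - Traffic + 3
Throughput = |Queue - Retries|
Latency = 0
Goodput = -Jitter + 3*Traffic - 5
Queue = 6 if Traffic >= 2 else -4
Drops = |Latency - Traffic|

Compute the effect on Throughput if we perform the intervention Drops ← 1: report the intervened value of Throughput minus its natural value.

The intervention breaks the incoming arrows to Drops: Drops = |Latency - Traffic| no longer applies, and Drops = 1.
Queue = 6 if Traffic >= 2 else -4  [with Traffic=2]  = 6
Retries = 2*Drops - 2*Latency - Traffic  [with Drops=1, Latency=0, Traffic=2]  = 0
Throughput = |Queue - Retries|  [with Queue=6, Retries=0]  = 6
Without intervention: Queue = 6 if Traffic >= 2 else -4  [with Traffic=2]  = 6; Drops = |Latency - Traffic|  [with Latency=0, Traffic=2]  = 2; Retries = 2*Drops - 2*Latency - Traffic  [with Drops=2, Latency=0, Traffic=2]  = 2; Throughput = |Queue - Retries|  [with Queue=6, Retries=2]  = 4.
Change = 6 − 4 = 2.

2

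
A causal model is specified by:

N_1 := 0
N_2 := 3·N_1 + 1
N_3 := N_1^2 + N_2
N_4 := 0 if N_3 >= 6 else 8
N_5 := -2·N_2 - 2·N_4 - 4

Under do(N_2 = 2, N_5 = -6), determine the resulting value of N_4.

The joint intervention fixes N_2 = 2, N_5 = -6, removing each variable's own equation.
N_3 = N_1^2 + N_2  [with N_1=0, N_2=2]  = 2
N_4 = 0 if N_3 >= 6 else 8  [with N_3=2]  = 8

8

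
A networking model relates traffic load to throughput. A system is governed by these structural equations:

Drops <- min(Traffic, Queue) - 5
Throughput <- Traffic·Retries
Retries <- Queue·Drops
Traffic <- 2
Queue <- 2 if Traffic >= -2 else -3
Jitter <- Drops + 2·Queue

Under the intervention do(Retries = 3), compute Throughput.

Under do(Retries=3), the mechanism Retries <- Queue·Drops is discarded; Retries is fixed at 3.
Throughput = Traffic·Retries  [with Traffic=2, Retries=3]  = 6

6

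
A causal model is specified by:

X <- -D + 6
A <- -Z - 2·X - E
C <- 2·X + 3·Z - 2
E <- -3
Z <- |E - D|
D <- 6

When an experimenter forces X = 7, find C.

39

Intervening sets X = 7 and removes its equation (X <- -D + 6).
Z = |E - D|  [with E=-3, D=6]  = 9
C = 2·X + 3·Z - 2  [with X=7, Z=9]  = 39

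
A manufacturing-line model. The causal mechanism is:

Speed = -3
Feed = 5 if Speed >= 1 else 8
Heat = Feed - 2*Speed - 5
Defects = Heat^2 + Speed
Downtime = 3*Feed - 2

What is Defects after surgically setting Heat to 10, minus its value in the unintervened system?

The intervention breaks the incoming arrows to Heat: Heat = Feed - 2*Speed - 5 no longer applies, and Heat = 10.
Defects = Heat^2 + Speed  [with Heat=10, Speed=-3]  = 97
Without intervention: Feed = 5 if Speed >= 1 else 8  [with Speed=-3]  = 8; Heat = Feed - 2*Speed - 5  [with Feed=8, Speed=-3]  = 9; Defects = Heat^2 + Speed  [with Heat=9, Speed=-3]  = 78.
Change = 97 − 78 = 19.

19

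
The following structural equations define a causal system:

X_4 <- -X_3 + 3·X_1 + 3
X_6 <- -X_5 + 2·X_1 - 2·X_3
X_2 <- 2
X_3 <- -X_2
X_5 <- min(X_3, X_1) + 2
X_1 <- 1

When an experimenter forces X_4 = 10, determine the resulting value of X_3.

-2

Under do(X_4=10), the mechanism X_4 <- -X_3 + 3·X_1 + 3 is discarded; X_4 is fixed at 10.
Since X_3 is not a descendant of the intervened variable, it is unaffected.
X_3 = -X_2  [with X_2=2]  = -2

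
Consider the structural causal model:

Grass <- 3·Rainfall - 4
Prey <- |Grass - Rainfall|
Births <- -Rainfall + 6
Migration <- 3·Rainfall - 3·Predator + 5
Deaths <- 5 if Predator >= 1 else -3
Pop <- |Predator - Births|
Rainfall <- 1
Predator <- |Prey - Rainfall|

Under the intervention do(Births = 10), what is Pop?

9

do(Births=10) replaces the equation Births <- -Rainfall + 6 with the constant Births = 10.
Grass = 3·Rainfall - 4  [with Rainfall=1]  = -1
Prey = |Grass - Rainfall|  [with Grass=-1, Rainfall=1]  = 2
Predator = |Prey - Rainfall|  [with Prey=2, Rainfall=1]  = 1
Pop = |Predator - Births|  [with Predator=1, Births=10]  = 9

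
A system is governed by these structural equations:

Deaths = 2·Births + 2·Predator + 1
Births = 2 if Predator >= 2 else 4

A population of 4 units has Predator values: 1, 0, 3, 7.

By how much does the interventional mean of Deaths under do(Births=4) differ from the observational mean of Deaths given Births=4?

do(Births=4) breaks Births's dependence on Predator. With Births=4 fixed, Deaths across the units is 11, 9, 15, 23, mean 14.5.
Observing Births=4 restricts to units where Births's equation naturally yields 4: Predator ∈ {1, 0}. In that subpopulation Deaths = 11, 9, mean 10.
Difference = 14.5 − 10 = 4.5.

4.5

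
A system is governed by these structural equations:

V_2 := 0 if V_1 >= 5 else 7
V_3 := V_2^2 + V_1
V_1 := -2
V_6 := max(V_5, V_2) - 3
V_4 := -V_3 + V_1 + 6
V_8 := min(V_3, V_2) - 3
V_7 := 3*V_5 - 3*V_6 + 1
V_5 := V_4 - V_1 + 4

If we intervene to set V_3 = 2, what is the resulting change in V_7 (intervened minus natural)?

132

The intervention breaks the incoming arrows to V_3: V_3 := V_2^2 + V_1 no longer applies, and V_3 = 2.
V_2 = 0 if V_1 >= 5 else 7  [with V_1=-2]  = 7
V_4 = -V_3 + V_1 + 6  [with V_3=2, V_1=-2]  = 2
V_5 = V_4 - V_1 + 4  [with V_4=2, V_1=-2]  = 8
V_6 = max(V_5, V_2) - 3  [with V_5=8, V_2=7]  = 5
V_7 = 3*V_5 - 3*V_6 + 1  [with V_5=8, V_6=5]  = 10
Without intervention: V_2 = 0 if V_1 >= 5 else 7  [with V_1=-2]  = 7; V_3 = V_2^2 + V_1  [with V_2=7, V_1=-2]  = 47; V_4 = -V_3 + V_1 + 6  [with V_3=47, V_1=-2]  = -43; V_5 = V_4 - V_1 + 4  [with V_4=-43, V_1=-2]  = -37; V_6 = max(V_5, V_2) - 3  [with V_5=-37, V_2=7]  = 4; V_7 = 3*V_5 - 3*V_6 + 1  [with V_5=-37, V_6=4]  = -122.
Change = 10 − (-122) = 132.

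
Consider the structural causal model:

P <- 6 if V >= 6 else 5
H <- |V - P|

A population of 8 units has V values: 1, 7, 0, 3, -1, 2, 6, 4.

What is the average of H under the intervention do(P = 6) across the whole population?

3.5

do(P=6) breaks P's dependence on V. With P=6 fixed, H across the units is 5, 1, 6, 3, 7, 4, 0, 2, mean 3.5.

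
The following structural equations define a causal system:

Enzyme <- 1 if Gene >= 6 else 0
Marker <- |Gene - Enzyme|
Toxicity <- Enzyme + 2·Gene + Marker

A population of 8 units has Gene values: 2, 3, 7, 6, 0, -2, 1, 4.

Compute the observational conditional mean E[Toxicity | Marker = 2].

2

Conditioning on Marker=2 selects the 2 unit(s) with Gene ∈ {2, -2}. Their Toxicity values: 6, -2. Mean = 2.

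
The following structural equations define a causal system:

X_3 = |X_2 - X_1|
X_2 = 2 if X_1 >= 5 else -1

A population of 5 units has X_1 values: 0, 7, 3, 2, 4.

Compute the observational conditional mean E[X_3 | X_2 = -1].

E[X_3|X_2=-1] averages over only the 4 units with X_2=-1 (X_1 = 0, 3, 2, 4): X_3 = 1, 4, 3, 5, mean 3.25.

3.25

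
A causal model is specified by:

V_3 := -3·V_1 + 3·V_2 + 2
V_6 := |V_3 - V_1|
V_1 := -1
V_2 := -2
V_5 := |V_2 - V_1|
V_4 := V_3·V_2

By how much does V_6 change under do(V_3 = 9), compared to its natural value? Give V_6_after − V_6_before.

The intervention breaks the incoming arrows to V_3: V_3 := -3·V_1 + 3·V_2 + 2 no longer applies, and V_3 = 9.
V_6 = |V_3 - V_1|  [with V_3=9, V_1=-1]  = 10
Without intervention: V_3 = -3·V_1 + 3·V_2 + 2  [with V_1=-1, V_2=-2]  = -1; V_6 = |V_3 - V_1|  [with V_3=-1, V_1=-1]  = 0.
Change = 10 − 0 = 10.

10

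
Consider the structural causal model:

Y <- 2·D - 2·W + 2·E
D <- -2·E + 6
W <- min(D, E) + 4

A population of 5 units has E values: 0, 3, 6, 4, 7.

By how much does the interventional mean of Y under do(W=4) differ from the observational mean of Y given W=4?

do(W=4) breaks W's dependence on E. With W=4 fixed, Y across the units is 4, -2, -8, -4, -10, mean -4.
Conditioning on W=4 selects the 2 unit(s) with E ∈ {0, 3}. Their Y values: 4, -2. Mean = 1.
Difference = -4 − 1 = -5.

-5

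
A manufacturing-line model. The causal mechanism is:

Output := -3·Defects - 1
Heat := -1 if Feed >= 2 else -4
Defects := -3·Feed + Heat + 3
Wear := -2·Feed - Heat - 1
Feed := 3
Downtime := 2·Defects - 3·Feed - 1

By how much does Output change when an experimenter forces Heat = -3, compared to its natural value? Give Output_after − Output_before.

do(Heat=-3) replaces the equation Heat := -1 if Feed >= 2 else -4 with the constant Heat = -3.
Defects = -3·Feed + Heat + 3  [with Feed=3, Heat=-3]  = -9
Output = -3·Defects - 1  [with Defects=-9]  = 26
Without intervention: Heat = -1 if Feed >= 2 else -4  [with Feed=3]  = -1; Defects = -3·Feed + Heat + 3  [with Feed=3, Heat=-1]  = -7; Output = -3·Defects - 1  [with Defects=-7]  = 20.
Change = 26 − 20 = 6.

6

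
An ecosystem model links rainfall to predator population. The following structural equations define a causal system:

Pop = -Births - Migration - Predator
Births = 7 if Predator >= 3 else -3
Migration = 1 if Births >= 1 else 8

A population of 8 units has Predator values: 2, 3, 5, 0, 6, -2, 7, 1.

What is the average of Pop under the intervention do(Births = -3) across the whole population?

The intervention sets Births=-3 in all 8 units regardless of Predator. Recomputing Pop per unit gives -7, -8, -10, -5, -11, -3, -12, -6; average -7.75.

-7.75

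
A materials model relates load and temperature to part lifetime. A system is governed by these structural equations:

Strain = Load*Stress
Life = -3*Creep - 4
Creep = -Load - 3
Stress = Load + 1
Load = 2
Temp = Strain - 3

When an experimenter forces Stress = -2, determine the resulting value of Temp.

-7

Under do(Stress=-2), the mechanism Stress = Load + 1 is discarded; Stress is fixed at -2.
Strain = Load*Stress  [with Load=2, Stress=-2]  = -4
Temp = Strain - 3  [with Strain=-4]  = -7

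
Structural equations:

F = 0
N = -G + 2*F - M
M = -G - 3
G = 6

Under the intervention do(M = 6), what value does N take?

The intervention breaks the incoming arrows to M: M = -G - 3 no longer applies, and M = 6.
N = -G + 2*F - M  [with G=6, F=0, M=6]  = -12

-12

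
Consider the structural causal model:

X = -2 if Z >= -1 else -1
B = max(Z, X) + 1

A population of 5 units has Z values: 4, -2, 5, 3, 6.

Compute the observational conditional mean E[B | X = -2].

5.5

Conditioning on X=-2 selects the 4 unit(s) with Z ∈ {4, 5, 3, 6}. Their B values: 5, 6, 4, 7. Mean = 5.5.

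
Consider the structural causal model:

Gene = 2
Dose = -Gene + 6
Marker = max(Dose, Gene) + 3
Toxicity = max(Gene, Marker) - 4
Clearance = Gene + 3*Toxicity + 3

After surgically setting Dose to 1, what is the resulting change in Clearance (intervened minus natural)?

-6

do(Dose=1) replaces the equation Dose = -Gene + 6 with the constant Dose = 1.
Marker = max(Dose, Gene) + 3  [with Dose=1, Gene=2]  = 5
Toxicity = max(Gene, Marker) - 4  [with Gene=2, Marker=5]  = 1
Clearance = Gene + 3*Toxicity + 3  [with Gene=2, Toxicity=1]  = 8
Without intervention: Dose = -Gene + 6  [with Gene=2]  = 4; Marker = max(Dose, Gene) + 3  [with Dose=4, Gene=2]  = 7; Toxicity = max(Gene, Marker) - 4  [with Gene=2, Marker=7]  = 3; Clearance = Gene + 3*Toxicity + 3  [with Gene=2, Toxicity=3]  = 14.
Change = 8 − 14 = -6.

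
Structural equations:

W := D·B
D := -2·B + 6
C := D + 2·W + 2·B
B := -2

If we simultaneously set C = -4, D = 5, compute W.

Setting C = -4, D = 5 by intervention discards those variables' equations.
W = D·B  [with D=5, B=-2]  = -10

-10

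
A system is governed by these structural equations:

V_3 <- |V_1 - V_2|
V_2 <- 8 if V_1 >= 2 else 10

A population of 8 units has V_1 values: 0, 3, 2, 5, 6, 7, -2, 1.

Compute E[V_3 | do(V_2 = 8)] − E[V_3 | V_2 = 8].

1.85

do(V_2=8) breaks V_2's dependence on V_1. With V_2=8 fixed, V_3 across the units is 8, 5, 6, 3, 2, 1, 10, 7, mean 5.25.
Observing V_2=8 restricts to units where V_2's equation naturally yields 8: V_1 ∈ {3, 2, 5, 6, 7}. In that subpopulation V_3 = 5, 6, 3, 2, 1, mean 3.4.
Difference = 5.25 − 3.4 = 1.85.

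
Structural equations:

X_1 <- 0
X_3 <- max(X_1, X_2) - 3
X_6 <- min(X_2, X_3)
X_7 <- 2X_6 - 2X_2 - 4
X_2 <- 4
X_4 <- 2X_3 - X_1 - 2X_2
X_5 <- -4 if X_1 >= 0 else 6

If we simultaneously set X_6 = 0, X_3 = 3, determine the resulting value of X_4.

Under do(X_6 = 0, X_3 = 3), each intervened variable's structural equation is replaced by its fixed value.
X_4 = 2X_3 - X_1 - 2X_2  [with X_3=3, X_1=0, X_2=4]  = -2

-2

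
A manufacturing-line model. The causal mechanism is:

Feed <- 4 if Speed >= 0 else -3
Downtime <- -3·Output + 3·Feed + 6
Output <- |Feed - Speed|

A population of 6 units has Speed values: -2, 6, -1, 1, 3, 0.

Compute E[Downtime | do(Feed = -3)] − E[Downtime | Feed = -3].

The intervention sets Feed=-3 in all 6 units regardless of Speed. Recomputing Downtime per unit gives -6, -30, -9, -15, -21, -12; average -15.5.
Conditioning on Feed=-3 selects the 2 unit(s) with Speed ∈ {-2, -1}. Their Downtime values: -6, -9. Mean = -7.5.
Difference = -15.5 − (-7.5) = -8.

-8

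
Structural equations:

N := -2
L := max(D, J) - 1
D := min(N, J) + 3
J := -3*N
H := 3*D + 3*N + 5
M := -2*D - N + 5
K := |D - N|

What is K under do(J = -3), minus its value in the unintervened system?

Under do(J=-3), the mechanism J := -3*N is discarded; J is fixed at -3.
D = min(N, J) + 3  [with N=-2, J=-3]  = 0
K = |D - N|  [with D=0, N=-2]  = 2
Without intervention: J = -3*N  [with N=-2]  = 6; D = min(N, J) + 3  [with N=-2, J=6]  = 1; K = |D - N|  [with D=1, N=-2]  = 3.
Change = 2 − 3 = -1.

-1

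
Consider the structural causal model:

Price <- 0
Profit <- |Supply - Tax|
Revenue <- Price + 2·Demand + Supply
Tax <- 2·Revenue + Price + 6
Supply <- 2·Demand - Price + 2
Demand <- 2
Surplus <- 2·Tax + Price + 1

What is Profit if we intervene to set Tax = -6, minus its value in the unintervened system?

The intervention breaks the incoming arrows to Tax: Tax <- 2·Revenue + Price + 6 no longer applies, and Tax = -6.
Supply = 2·Demand - Price + 2  [with Demand=2, Price=0]  = 6
Profit = |Supply - Tax|  [with Supply=6, Tax=-6]  = 12
Without intervention: Supply = 2·Demand - Price + 2  [with Demand=2, Price=0]  = 6; Revenue = Price + 2·Demand + Supply  [with Price=0, Demand=2, Supply=6]  = 10; Tax = 2·Revenue + Price + 6  [with Revenue=10, Price=0]  = 26; Profit = |Supply - Tax|  [with Supply=6, Tax=26]  = 20.
Change = 12 − 20 = -8.

-8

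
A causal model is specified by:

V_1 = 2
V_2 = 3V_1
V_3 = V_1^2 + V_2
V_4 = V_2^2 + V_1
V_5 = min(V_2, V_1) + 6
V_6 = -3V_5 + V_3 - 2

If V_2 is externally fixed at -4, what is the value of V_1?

2

Under do(V_2=-4), the mechanism V_2 = 3V_1 is discarded; V_2 is fixed at -4.
V_1 is not downstream of the intervention, so its value is determined by the original equations.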